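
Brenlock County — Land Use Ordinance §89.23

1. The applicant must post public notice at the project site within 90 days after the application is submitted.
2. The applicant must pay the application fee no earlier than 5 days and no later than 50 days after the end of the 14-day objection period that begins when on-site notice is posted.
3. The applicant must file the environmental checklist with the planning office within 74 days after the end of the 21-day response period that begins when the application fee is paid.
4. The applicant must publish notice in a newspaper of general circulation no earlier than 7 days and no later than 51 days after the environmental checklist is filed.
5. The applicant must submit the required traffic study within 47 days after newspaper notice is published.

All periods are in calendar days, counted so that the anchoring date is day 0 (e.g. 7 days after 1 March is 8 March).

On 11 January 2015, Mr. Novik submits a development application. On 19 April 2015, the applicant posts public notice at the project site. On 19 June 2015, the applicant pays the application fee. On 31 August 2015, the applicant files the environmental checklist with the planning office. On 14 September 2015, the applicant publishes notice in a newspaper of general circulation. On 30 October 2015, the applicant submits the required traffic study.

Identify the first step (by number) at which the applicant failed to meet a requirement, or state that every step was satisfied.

Step 1: 90 days after 11 January 2015 (when the application is submitted) is 11 April 2015; 19 April 2015 misses that deadline by 8 days.
The procedure was therefore not followed at step 1.

Step 1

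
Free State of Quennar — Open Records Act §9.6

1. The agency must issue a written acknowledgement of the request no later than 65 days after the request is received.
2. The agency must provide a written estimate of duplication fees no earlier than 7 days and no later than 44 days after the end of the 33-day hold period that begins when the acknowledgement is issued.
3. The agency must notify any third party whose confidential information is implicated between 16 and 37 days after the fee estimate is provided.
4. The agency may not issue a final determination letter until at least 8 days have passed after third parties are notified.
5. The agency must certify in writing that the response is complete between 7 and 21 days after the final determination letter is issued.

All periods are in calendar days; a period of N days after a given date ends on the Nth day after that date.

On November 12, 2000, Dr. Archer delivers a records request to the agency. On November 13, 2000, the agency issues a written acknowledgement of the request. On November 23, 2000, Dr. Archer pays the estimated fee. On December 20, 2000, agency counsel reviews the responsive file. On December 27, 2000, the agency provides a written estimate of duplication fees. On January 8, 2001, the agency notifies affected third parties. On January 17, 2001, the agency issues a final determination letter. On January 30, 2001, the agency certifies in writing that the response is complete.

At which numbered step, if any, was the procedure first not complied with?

Step 1 — counting 65 days from November 12, 2000 (when the request is received) gives a deadline of January 16, 2001; completed November 13, 2000, before the deadline.
Step 2 — 7 and 44 days from December 16, 2000 (end of the 33-day hold period, which began when the acknowledgement is issued on November 13, 2000) are December 23, 2000 and January 29, 2001 respectively; done December 27, 2000, which is between those dates.
Step 3 — 16 and 37 days from December 27, 2000 (when the fee estimate is provided) are January 12, 2001 and February 2, 2001 respectively; January 8, 2001 is 4 days too early.
That is the first point of non-compliance.

Step 3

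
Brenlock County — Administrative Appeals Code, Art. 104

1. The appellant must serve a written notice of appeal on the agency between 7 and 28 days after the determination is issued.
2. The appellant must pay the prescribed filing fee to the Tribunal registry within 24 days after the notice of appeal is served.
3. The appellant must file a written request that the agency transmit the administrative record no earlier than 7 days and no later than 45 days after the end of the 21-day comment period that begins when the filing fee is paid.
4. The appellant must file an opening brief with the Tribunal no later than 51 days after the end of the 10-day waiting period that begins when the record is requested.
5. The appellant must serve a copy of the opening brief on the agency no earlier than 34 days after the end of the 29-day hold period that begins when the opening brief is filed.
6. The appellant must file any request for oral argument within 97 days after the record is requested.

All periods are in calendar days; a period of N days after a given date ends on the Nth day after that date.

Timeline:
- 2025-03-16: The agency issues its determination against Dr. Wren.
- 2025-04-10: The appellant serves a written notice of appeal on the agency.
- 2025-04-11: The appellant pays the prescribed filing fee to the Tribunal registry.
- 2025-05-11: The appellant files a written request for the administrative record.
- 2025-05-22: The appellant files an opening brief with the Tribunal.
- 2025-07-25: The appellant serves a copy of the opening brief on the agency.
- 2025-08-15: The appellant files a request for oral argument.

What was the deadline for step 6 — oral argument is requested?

Step 6 runs from 2025-05-11, when the record is requested. 97 days after 2025-05-11 is 2025-08-16.

2025-08-16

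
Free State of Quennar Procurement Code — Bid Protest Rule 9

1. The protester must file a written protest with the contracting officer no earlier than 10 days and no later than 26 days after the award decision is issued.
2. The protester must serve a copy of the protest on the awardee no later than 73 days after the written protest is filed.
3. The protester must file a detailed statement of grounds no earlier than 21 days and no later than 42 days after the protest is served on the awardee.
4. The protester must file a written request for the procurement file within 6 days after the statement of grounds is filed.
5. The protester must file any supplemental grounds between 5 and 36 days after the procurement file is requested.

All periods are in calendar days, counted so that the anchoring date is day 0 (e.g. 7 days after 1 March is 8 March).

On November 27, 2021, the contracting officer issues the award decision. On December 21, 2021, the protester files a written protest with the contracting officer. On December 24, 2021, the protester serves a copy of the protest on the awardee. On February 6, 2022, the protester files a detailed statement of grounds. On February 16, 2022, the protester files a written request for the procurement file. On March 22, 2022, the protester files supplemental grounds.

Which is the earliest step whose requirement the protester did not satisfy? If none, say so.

(1) the permitted window runs from November 27, 2021 + 10 = December 7, 2021 to November 27, 2021 + 26 = December 23, 2021; December 21, 2021 falls inside that range.
(2) due by December 21, 2021 + 73 days = March 4, 2022; done December 24, 2021 — timely.
(3) the permitted window runs from December 24, 2021 + 21 = January 14, 2022 to December 24, 2021 + 42 = February 4, 2022; done February 6, 2022 — 2 days after the window closed.

Step 3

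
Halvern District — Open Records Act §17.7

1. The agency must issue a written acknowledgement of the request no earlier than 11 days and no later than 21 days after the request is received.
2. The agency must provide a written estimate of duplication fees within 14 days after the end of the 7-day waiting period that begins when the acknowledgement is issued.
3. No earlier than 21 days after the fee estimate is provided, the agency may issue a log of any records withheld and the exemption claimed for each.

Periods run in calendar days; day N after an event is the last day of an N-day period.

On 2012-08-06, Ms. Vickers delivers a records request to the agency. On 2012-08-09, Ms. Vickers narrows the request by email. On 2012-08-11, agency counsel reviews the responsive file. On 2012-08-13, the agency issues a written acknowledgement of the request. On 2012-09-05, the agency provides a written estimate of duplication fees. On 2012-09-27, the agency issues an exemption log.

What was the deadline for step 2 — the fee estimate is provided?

The acknowledgement is issued on 2012-08-13; the 7-day waiting period therefore ends 2012-08-20, and step 2 runs from that date. 14 days after 2012-08-20 is 2012-09-03.

2012-09-03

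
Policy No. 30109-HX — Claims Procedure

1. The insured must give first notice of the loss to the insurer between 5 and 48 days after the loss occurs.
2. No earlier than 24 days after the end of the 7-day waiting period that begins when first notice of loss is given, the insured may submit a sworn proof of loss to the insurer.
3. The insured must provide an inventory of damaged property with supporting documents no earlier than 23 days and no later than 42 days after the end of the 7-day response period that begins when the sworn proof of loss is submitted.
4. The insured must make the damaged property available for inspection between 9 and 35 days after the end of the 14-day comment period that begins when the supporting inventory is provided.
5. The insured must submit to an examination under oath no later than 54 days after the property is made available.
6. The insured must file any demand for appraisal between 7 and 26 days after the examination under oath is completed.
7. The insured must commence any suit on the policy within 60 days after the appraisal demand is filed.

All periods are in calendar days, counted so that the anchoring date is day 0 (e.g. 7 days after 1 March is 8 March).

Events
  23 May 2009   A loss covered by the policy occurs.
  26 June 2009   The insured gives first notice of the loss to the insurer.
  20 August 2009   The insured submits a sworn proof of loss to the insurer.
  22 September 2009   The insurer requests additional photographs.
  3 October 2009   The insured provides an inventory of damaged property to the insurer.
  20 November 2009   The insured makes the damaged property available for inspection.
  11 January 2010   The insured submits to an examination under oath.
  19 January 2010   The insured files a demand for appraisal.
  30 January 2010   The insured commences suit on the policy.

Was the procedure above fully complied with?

Step 1 — 5 and 48 days from 23 May 2009 (when the loss occurs) are 28 May 2009 and 10 July 2009 respectively; 26 June 2009 falls inside that range.
Step 2 — must wait 24 days from 3 July 2009 (end of the 7-day waiting period, which began when first notice of loss is given on 26 June 2009), so not before 27 July 2009; done 20 August 2009 — permitted.
Step 3 — 23 and 42 days from 27 August 2009 (end of the 7-day response period, which began when the sworn proof of loss is submitted on 20 August 2009) are 19 September 2009 and 8 October 2009 respectively; 3 October 2009 falls inside that range.
Step 4 — 9 and 35 days from 17 October 2009 (end of the 14-day comment period, which began when the supporting inventory is provided on 3 October 2009) are 26 October 2009 and 21 November 2009 respectively; done 20 November 2009, which is between those dates.
Step 5 — counting 54 days from 20 November 2009 (when the property is made available) gives a deadline of 13 January 2010; done 11 January 2010 — timely.
Step 6 — 7 and 26 days from 11 January 2010 (when the examination under oath is completed) are 18 January 2010 and 6 February 2010 respectively; 19 January 2010 falls inside that range.
Step 7 — counting 60 days from 19 January 2010 (when the appraisal demand is filed) gives a deadline of 20 March 2010; completed 30 January 2010, before the deadline.

Yes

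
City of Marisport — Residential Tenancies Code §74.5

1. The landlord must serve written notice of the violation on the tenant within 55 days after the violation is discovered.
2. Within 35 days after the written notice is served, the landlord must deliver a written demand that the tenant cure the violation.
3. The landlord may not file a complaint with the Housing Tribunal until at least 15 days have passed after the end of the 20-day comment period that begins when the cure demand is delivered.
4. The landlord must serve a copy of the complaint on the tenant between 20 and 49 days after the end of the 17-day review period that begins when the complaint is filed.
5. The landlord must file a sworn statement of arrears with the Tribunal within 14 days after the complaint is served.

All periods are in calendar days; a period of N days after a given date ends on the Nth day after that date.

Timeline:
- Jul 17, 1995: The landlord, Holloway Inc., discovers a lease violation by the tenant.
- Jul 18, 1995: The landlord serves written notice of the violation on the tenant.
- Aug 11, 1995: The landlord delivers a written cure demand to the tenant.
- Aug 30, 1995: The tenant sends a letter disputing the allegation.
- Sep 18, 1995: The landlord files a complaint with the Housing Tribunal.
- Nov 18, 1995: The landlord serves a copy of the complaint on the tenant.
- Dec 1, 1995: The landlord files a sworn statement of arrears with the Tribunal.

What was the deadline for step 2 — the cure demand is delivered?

Step 2 runs from Jul 18, 1995, when the written notice is served. 35 days after Jul 18, 1995 is Aug 22, 1995.

Aug 22, 1995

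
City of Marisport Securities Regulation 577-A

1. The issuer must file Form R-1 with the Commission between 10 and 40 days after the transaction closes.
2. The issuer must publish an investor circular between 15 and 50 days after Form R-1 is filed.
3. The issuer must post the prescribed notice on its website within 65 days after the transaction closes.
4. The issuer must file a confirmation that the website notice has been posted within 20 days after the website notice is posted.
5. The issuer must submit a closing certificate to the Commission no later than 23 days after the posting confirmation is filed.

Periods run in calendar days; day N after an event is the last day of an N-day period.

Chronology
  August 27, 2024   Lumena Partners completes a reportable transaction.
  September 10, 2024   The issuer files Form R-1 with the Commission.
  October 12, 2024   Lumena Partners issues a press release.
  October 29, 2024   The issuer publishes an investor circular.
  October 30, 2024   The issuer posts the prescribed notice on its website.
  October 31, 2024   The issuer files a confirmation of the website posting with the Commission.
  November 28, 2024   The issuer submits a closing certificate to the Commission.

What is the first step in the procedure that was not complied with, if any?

Step 5

(1) the permitted window runs from August 27, 2024 + 10 = September 6, 2024 to August 27, 2024 + 40 = October 6, 2024; done September 10, 2024 — within the window.
(2) the permitted window runs from September 10, 2024 + 15 = September 25, 2024 to September 10, 2024 + 50 = October 30, 2024; October 29, 2024 falls inside that range.
(3) due by August 27, 2024 + 65 days = October 31, 2024; done October 30, 2024 — timely.
(4) due by October 30, 2024 + 20 days = November 19, 2024; done October 31, 2024 — timely.
(5) due by October 31, 2024 + 23 days = November 23, 2024; not done until November 28, 2024, 5 days after the deadline.
The analysis stops there.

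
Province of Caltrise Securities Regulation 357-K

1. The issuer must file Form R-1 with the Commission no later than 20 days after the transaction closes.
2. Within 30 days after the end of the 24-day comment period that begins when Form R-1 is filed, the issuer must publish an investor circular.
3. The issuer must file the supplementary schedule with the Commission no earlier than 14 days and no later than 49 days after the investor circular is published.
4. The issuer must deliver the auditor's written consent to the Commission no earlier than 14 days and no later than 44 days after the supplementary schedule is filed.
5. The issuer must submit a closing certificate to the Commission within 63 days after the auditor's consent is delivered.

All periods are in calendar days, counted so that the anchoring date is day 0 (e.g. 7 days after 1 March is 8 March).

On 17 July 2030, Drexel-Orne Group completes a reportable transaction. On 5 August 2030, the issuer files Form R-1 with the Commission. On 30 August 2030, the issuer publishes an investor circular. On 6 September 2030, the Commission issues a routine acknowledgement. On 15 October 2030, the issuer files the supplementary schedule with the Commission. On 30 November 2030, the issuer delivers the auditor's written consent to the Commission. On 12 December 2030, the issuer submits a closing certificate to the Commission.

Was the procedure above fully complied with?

Step 1 — counting 20 days from 17 July 2030 (when the transaction closes) gives a deadline of 6 August 2030; done 5 August 2030 — timely.
Step 2 — counting 30 days from 29 August 2030 (end of the 24-day comment period, which began when Form R-1 is filed on 5 August 2030) gives a deadline of 28 September 2030; done 30 August 2030 — timely.
Step 3 — 14 and 49 days from 30 August 2030 (when the investor circular is published) are 13 September 2030 and 18 October 2030 respectively; 15 October 2030 falls inside that range.
Step 4 — 14 and 44 days from 15 October 2030 (when the supplementary schedule is filed) are 29 October 2030 and 28 November 2030 respectively; 30 November 2030 is 2 days past the end of the window.
That is the first point of non-compliance.

No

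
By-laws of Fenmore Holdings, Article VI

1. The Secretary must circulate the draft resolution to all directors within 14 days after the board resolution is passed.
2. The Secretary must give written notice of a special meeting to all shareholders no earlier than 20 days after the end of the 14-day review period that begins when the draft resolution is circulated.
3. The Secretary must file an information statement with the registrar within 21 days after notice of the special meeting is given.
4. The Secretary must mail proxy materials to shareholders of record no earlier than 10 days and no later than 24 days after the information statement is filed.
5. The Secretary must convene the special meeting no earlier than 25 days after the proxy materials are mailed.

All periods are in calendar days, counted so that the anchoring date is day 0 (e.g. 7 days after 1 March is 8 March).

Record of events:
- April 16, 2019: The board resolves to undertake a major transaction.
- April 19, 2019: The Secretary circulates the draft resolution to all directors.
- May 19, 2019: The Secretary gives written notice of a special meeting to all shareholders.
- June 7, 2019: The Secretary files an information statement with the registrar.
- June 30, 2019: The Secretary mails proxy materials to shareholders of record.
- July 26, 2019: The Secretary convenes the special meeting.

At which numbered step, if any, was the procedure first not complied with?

Step 2

(1) due by April 16, 2019 + 14 days = April 30, 2019; completed April 19, 2019, before the deadline.
(2) permitted from May 3, 2019 + 20 days = May 23, 2019 onward; acted on May 19, 2019, 4 days prematurely.
Later steps need not be reached.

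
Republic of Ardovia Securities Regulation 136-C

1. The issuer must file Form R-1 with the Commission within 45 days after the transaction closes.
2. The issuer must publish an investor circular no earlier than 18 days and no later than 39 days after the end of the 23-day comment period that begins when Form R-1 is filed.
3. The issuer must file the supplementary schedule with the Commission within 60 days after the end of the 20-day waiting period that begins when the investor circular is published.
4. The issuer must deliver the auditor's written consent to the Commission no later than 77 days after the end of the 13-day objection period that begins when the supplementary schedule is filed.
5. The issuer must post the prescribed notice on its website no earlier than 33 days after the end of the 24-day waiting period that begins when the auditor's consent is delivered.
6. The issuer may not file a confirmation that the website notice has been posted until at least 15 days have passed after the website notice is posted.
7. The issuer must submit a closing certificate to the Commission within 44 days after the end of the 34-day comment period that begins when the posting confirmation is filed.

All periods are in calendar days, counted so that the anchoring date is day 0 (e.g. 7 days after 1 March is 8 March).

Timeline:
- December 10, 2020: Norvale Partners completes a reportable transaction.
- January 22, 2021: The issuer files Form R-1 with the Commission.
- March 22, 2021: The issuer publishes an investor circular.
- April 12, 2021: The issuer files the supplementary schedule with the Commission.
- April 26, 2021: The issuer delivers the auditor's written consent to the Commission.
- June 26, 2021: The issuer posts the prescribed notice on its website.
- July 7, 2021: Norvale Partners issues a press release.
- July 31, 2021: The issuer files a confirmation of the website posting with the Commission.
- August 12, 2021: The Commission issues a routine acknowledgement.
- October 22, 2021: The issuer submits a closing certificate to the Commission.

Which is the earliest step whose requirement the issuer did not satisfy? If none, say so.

Step 1: 45 days after December 10, 2020 (when the transaction closes) is January 24, 2021; done January 22, 2021 — timely.
Step 2: the window is 18–39 days after February 14, 2021 (end of the 23-day comment period, which began when Form R-1 is filed on January 22, 2021), so March 4, 2021 through March 25, 2021; done March 22, 2021 — within the window.
Step 3: 60 days after April 11, 2021 (end of the 20-day waiting period, which began when the investor circular is published on March 22, 2021) is June 10, 2021; completed April 12, 2021, before the deadline.
Step 4: 77 days after April 25, 2021 (end of the 13-day objection period, which began when the supplementary schedule is filed on April 12, 2021) is July 11, 2021; April 26, 2021 is within that limit.
Step 5: the earliest permitted date is 33 days after May 20, 2021 (end of the 24-day waiting period, which began when the auditor's consent is delivered on April 26, 2021), i.e. June 22, 2021; done June 26, 2021, after the minimum wait.
Step 6: the earliest permitted date is 15 days after June 26, 2021 (when the website notice is posted), i.e. July 11, 2021; July 31, 2021 is on or after that date.
Step 7: 44 days after September 3, 2021 (end of the 34-day comment period, which began when the posting confirmation is filed on July 31, 2021) is October 17, 2021; done October 22, 2021 — 5 days late.

Step 7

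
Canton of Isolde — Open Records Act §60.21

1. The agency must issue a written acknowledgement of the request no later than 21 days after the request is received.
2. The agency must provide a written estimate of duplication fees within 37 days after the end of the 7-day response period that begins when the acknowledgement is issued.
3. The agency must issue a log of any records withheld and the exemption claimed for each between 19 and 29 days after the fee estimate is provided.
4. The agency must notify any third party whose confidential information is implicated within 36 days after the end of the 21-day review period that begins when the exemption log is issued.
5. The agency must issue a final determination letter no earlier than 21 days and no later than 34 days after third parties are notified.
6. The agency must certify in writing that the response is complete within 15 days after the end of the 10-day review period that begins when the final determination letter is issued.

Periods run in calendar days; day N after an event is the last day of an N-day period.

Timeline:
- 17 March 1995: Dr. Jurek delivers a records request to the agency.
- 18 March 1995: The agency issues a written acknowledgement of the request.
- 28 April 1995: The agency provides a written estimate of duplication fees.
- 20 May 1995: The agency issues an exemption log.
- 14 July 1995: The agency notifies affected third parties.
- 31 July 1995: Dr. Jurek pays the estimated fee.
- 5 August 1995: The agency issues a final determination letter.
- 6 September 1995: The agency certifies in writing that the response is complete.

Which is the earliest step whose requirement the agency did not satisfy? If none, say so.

Step 1 — counting 21 days from 17 March 1995 (when the request is received) gives a deadline of 7 April 1995; completed 18 March 1995, before the deadline.
Step 2 — counting 37 days from 25 March 1995 (end of the 7-day response period, which began when the acknowledgement is issued on 18 March 1995) gives a deadline of 1 May 1995; done 28 April 1995 — timely.
Step 3 — 19 and 29 days from 28 April 1995 (when the fee estimate is provided) are 17 May 1995 and 27 May 1995 respectively; done 20 May 1995, which is between those dates.
Step 4 — counting 36 days from 10 June 1995 (end of the 21-day review period, which began when the exemption log is issued on 20 May 1995) gives a deadline of 16 July 1995; completed 14 July 1995, before the deadline.
Step 5 — 21 and 34 days from 14 July 1995 (when third parties are notified) are 4 August 1995 and 17 August 1995 respectively; 5 August 1995 falls inside that range.
Step 6 — counting 15 days from 15 August 1995 (end of the 10-day review period, which began when the final determination letter is issued on 5 August 1995) gives a deadline of 30 August 1995; done 6 September 1995 — 7 days late.

Step 6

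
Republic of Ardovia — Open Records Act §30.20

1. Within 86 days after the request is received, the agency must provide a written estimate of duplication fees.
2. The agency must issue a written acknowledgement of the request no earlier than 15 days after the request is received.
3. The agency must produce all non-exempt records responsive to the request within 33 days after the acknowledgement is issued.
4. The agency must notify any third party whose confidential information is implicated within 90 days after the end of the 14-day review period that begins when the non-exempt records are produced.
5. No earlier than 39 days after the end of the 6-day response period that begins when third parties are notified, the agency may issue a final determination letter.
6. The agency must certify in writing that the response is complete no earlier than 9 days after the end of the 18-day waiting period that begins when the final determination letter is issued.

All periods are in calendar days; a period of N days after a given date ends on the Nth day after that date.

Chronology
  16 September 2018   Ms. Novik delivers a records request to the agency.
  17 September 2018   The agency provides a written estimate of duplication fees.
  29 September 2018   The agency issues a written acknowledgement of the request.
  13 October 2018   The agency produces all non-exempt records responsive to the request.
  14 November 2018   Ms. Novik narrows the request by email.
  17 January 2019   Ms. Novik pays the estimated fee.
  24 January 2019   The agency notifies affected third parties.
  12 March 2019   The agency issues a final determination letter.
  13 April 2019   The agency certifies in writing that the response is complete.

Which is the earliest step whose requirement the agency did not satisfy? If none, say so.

Step 2

Step 1: 86 days after 16 September 2018 (when the request is received) is 11 December 2018; completed 17 September 2018, before the deadline.
Step 2: the earliest permitted date is 15 days after 16 September 2018 (when the request is received), i.e. 1 October 2018; acted on 29 September 2018, 2 days prematurely.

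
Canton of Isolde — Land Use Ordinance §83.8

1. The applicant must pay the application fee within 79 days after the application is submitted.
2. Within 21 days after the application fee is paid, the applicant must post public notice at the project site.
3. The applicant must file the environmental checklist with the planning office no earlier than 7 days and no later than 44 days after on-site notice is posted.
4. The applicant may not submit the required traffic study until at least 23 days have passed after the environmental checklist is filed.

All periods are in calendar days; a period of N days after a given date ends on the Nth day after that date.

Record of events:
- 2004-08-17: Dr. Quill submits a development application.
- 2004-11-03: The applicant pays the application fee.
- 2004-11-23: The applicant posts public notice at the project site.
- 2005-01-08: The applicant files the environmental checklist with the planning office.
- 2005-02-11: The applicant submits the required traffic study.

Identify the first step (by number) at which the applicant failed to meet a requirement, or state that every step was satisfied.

(1) due by 2004-08-17 + 79 days = 2004-11-04; 2004-11-03 is within that limit.
(2) due by 2004-11-03 + 21 days = 2004-11-24; completed 2004-11-23, before the deadline.
(3) the permitted window runs from 2004-11-23 + 7 = 2004-11-30 to 2004-11-23 + 44 = 2005-01-06; done 2005-01-08 — 2 days after the window closed.

Step 3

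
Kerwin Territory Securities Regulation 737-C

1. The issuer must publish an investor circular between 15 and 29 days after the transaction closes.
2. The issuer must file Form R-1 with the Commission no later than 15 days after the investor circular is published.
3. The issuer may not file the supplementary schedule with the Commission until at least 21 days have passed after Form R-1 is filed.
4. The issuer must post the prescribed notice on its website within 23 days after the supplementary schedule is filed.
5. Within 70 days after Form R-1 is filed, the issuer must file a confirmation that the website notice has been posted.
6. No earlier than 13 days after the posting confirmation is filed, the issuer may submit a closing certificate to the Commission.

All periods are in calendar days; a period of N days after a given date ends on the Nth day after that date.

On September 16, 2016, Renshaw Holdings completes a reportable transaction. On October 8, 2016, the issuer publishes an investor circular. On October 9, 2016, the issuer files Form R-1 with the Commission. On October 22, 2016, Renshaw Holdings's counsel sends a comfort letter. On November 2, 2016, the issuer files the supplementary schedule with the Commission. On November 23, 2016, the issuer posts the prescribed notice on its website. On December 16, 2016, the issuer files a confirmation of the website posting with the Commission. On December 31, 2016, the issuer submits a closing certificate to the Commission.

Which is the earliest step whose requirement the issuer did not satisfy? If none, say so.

None — every step was satisfied

Step 1: the window is 15–29 days after September 16, 2016 (when the transaction closes), so October 1, 2016 through October 15, 2016; October 8, 2016 falls inside that range.
Step 2: 15 days after October 8, 2016 (when the investor circular is published) is October 23, 2016; done October 9, 2016 — timely.
Step 3: the earliest permitted date is 21 days after October 9, 2016 (when Form R-1 is filed), i.e. October 30, 2016; done November 2, 2016, after the minimum wait.
Step 4: 23 days after November 2, 2016 (when the supplementary schedule is filed) is November 25, 2016; done November 23, 2016 — timely.
Step 5: 70 days after October 9, 2016 (when Form R-1 is filed) is December 18, 2016; completed December 16, 2016, before the deadline.
Step 6: the earliest permitted date is 13 days after December 16, 2016 (when the posting confirmation is filed), i.e. December 29, 2016; done December 31, 2016, after the minimum wait.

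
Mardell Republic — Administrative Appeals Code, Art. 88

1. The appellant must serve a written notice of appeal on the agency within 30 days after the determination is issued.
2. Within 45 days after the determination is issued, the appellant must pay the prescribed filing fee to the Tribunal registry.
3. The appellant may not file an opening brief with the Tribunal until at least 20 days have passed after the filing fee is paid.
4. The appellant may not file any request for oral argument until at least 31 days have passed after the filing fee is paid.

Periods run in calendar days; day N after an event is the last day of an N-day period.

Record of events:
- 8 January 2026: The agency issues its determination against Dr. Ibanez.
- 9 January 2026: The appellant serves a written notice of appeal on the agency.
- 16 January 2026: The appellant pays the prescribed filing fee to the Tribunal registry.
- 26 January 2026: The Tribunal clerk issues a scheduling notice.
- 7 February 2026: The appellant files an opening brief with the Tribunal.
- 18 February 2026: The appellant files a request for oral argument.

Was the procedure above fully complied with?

Yes

(1) due by 8 January 2026 + 30 days = 7 February 2026; done 9 January 2026 — timely.
(2) due by 8 January 2026 + 45 days = 22 February 2026; done 16 January 2026 — timely.
(3) permitted from 16 January 2026 + 20 days = 5 February 2026 onward; done 7 February 2026, after the minimum wait.
(4) permitted from 16 January 2026 + 31 days = 16 February 2026 onward; done 18 February 2026 — permitted.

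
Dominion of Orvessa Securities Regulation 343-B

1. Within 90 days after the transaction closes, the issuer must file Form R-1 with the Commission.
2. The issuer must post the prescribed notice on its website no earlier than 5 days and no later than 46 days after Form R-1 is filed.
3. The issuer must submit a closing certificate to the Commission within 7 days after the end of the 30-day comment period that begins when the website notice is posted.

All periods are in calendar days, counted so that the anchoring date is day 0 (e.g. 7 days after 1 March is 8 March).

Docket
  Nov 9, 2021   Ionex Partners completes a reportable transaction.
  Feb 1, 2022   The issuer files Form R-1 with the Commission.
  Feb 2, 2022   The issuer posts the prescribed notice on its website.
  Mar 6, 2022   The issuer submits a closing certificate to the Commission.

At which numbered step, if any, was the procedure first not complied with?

Step 2

(1) due by Nov 9, 2021 + 90 days = Feb 7, 2022; Feb 1, 2022 is within that limit.
(2) the permitted window runs from Feb 1, 2022 + 5 = Feb 6, 2022 to Feb 1, 2022 + 46 = Mar 19, 2022; Feb 2, 2022 is 4 days too early.
Later steps need not be reached.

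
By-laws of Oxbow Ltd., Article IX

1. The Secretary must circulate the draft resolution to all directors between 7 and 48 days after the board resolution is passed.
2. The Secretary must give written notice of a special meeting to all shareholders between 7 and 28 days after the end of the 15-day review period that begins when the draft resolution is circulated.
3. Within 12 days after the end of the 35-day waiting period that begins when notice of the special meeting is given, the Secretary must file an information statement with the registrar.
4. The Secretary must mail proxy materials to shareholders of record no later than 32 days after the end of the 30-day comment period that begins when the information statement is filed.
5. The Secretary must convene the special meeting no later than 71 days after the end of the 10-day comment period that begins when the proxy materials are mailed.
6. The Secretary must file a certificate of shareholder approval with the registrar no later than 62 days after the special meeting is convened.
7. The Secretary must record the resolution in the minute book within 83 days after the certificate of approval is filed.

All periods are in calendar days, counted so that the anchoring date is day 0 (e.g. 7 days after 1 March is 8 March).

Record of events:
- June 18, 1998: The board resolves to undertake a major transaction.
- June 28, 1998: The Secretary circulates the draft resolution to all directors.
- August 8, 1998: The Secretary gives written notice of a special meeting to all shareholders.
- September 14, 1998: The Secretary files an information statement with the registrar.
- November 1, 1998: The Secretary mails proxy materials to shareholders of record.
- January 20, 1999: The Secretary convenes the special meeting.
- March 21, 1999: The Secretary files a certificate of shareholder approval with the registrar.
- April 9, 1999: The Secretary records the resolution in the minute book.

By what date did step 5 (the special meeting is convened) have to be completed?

January 21, 1999

The proxy materials are mailed on November 1, 1998; the 10-day comment period therefore ends November 11, 1998, and step 5 runs from that date. 71 days after November 11, 1998 is January 21, 1999.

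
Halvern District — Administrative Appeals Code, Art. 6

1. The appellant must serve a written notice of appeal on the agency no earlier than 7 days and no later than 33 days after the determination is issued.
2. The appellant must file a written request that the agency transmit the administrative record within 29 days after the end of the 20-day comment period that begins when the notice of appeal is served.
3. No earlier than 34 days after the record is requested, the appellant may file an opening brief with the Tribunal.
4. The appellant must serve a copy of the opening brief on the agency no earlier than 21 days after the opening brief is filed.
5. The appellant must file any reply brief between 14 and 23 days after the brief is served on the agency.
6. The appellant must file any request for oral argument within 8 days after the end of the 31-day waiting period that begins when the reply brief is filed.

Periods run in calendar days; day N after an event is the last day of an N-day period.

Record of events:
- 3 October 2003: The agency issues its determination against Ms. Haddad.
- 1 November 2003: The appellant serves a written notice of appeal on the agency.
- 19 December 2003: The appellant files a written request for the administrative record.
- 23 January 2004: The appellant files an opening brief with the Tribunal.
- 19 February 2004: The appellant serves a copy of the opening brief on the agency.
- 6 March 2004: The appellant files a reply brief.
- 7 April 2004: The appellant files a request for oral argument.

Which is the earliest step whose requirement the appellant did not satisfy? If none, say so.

None — every step was satisfied

Step 1 — 7 and 33 days from 3 October 2003 (when the determination is issued) are 10 October 2003 and 5 November 2003 respectively; 1 November 2003 falls inside that range.
Step 2 — counting 29 days from 21 November 2003 (end of the 20-day comment period, which began when the notice of appeal is served on 1 November 2003) gives a deadline of 20 December 2003; done 19 December 2003 — timely.
Step 3 — must wait 34 days from 19 December 2003 (when the record is requested), so not before 22 January 2004; done 23 January 2004 — permitted.
Step 4 — must wait 21 days from 23 January 2004 (when the opening brief is filed), so not before 13 February 2004; done 19 February 2004 — permitted.
Step 5 — 14 and 23 days from 19 February 2004 (when the brief is served on the agency) are 4 March 2004 and 13 March 2004 respectively; done 6 March 2004 — within the window.
Step 6 — counting 8 days from 6 April 2004 (end of the 31-day waiting period, which began when the reply brief is filed on 6 March 2004) gives a deadline of 14 April 2004; 7 April 2004 is within that limit.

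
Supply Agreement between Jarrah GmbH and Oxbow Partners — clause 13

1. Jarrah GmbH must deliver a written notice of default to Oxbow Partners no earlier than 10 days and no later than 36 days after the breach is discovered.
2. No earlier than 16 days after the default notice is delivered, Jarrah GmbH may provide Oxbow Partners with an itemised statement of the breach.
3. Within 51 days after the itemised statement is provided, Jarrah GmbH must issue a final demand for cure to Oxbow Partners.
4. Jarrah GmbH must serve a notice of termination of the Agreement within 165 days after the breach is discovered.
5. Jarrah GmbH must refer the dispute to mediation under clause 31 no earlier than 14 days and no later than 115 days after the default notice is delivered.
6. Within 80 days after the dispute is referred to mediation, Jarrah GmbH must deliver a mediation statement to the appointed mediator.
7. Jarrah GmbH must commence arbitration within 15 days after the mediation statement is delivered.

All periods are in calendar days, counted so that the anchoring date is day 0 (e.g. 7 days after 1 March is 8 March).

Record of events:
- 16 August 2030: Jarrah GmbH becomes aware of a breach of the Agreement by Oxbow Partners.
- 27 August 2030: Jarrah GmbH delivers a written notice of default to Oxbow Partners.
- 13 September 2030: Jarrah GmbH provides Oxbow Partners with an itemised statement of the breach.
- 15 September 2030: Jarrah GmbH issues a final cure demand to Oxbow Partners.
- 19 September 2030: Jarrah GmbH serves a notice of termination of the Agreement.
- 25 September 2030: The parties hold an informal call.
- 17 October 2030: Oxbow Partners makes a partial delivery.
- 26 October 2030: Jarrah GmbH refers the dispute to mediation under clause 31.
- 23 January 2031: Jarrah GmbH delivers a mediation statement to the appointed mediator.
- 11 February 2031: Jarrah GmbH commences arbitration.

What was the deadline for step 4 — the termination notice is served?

Step 4 runs from 16 August 2030, when the breach is discovered. 165 days after 16 August 2030 is 28 January 2031.

28 January 2031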